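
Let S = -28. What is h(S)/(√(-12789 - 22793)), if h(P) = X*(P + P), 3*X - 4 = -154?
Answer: -1400*I*√35582/17791 ≈ -14.844*I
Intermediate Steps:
X = -50 (X = 4/3 + (⅓)*(-154) = 4/3 - 154/3 = -50)
h(P) = -100*P (h(P) = -50*(P + P) = -100*P)
h(S)/(√(-12789 - 22793)) = (-100*(-28))/(√(-12789 - 22793)) = 2800/(√(-35582)) = 2800/((I*√35582)) = 2800*(-I*√35582/35582) = -1400*I*√35582/17791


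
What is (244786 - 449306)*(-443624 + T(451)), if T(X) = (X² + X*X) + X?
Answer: 7438596920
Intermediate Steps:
T(X) = X + 2*X² (T(X) = (X² + X²) + X = 2*X² + X = X + 2*X²)
(244786 - 449306)*(-443624 + T(451)) = (244786 - 449306)*(-443624 + 451*(1 + 2*451)) = -204520*(-443624 + 451*(1 + 902)) = -204520*(-443624 + 451*903) = -204520*(-443624 + 407253) = -204520*(-36371) = 7438596920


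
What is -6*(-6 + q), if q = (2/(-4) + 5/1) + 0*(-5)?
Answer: 9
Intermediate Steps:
q = 9/2 (q = (2*(-¼) + 5*1) + 0 = (-½ + 5) + 0 = 9/2 + 0 = 9/2 ≈ 4.5000)
-6*(-6 + q) = -6*(-6 + 9/2) = -6*(-3/2) = 9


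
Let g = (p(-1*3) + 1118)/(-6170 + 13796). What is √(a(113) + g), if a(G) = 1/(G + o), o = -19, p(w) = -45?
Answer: √4860560742/179211 ≈ 0.38903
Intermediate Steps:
a(G) = 1/(-19 + G) (a(G) = 1/(G - 19) = 1/(-19 + G))
g = 1073/7626 (g = (-45 + 1118)/(-6170 + 13796) = 1073/7626 ≈ 0.14070)
√(a(113) + g) = √(1/(-19 + 113) + 1073/7626) = √(1/94 + 1073/7626) = √(27122/179211) = √4860560742/179211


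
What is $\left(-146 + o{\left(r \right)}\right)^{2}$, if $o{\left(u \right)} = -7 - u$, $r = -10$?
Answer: $20449$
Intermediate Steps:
$\left(-146 + o{\left(r \right)}\right)^{2} = \left(-146 - -3\right)^{2} = \left(-146 + \left(-7 + 10\right)\right)^{2} = \left(-146 + 3\right)^{2} = \left(-143\right)^{2} = 20449$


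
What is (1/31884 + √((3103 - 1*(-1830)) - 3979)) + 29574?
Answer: 942937417/31884 + 3*√106 ≈ 29605.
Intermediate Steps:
(1/31884 + √((3103 - 1*(-1830)) - 3979)) + 29574 = (1/31884 + √((3103 + 1830) - 3979)) + 29574 = (1/31884 + √(4933 - 3979)) + 29574 = (1/31884 + √954) + 29574 = (1/31884 + 3*√106) + 29574 = 942937417/31884 + 3*√106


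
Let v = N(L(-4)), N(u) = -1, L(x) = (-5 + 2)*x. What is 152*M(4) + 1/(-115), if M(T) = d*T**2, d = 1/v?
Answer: -279681/115 ≈ -2432.0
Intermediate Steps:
L(x) = -3*x
v = -1
d = -1 (d = 1/(-1) = -1)
M(T) = -T**2
152*M(4) + 1/(-115) = 152*(-1*4**2) + 1/(-115) = 152*(-1*16) - 1/115 = 152*(-16) - 1/115 = -2432 - 1/115 = -279681/115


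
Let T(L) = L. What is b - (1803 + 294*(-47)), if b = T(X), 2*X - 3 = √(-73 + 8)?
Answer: 24033/2 + I*√65/2 ≈ 12017.0 + 4.0311*I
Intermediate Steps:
X = 3/2 + I*√65/2 (X = 3/2 + √(-73 + 8)/2 = 3/2 + √(-65)/2 = 3/2 + (I*√65)/2 = 3/2 + I*√65/2 ≈ 1.5 + 4.0311*I)
b = 3/2 + I*√65/2 ≈ 1.5 + 4.0311*I
b - (1803 + 294*(-47)) = (3/2 + I*√65/2) - (1803 + 294*(-47)) = (3/2 + I*√65/2) - (1803 - 13818) = (3/2 + I*√65/2) - 1*(-12015) = (3/2 + I*√65/2) + 12015 = 24033/2 + I*√65/2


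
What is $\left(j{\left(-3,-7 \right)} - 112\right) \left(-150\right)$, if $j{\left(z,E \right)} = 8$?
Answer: $15600$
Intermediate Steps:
$\left(j{\left(-3,-7 \right)} - 112\right) \left(-150\right) = \left(8 - 112\right) \left(-150\right) = \left(-104\right) \left(-150\right) = 15600$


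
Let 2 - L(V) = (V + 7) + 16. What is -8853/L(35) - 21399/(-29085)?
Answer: 12318469/77560 ≈ 158.82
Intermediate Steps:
L(V) = -21 - V (L(V) = 2 - ((V + 7) + 16) = 2 - ((7 + V) + 16) = 2 - (23 + V) = 2 + (-23 - V) = -21 - V)
-8853/L(35) - 21399/(-29085) = -8853/(-21 - 1*35) - 21399/(-29085) = -8853/(-21 - 35) - 21399*(-1/29085) = -8853/(-56) + 1019/1385 = -8853*(-1/56) + 1019/1385 = 8853/56 + 1019/1385 = 12318469/77560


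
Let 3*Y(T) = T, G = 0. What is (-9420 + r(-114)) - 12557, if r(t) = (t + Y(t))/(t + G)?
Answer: -65927/3 ≈ -21976.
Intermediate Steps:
Y(T) = T/3
r(t) = 4/3 (r(t) = (t + t/3)/(t + 0) = (4*t/3)/t = 4/3)
(-9420 + r(-114)) - 12557 = (-9420 + 4/3) - 12557 = -28256/3 - 12557 = -65927/3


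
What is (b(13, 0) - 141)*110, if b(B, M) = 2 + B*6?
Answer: -6710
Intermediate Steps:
b(B, M) = 2 + 6*B
(b(13, 0) - 141)*110 = ((2 + 6*13) - 141)*110 = ((2 + 78) - 141)*110 = (80 - 141)*110 = -61*110 = -6710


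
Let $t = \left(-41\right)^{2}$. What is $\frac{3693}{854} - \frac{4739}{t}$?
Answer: $\frac{2160827}{1435574} \approx 1.5052$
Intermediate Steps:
$t = 1681$
$\frac{3693}{854} - \frac{4739}{t} = \frac{3693}{854} - \frac{4739}{1681} = \frac{2160827}{1435574}$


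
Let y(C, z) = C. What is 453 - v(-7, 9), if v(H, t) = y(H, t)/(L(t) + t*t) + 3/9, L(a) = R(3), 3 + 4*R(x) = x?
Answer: 36673/81 ≈ 452.75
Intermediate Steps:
R(x) = -3/4 + x/4
L(a) = 0 (L(a) = -3/4 + (1/4)*3 = -3/4 + 3/4 = 0)
v(H, t) = 1/3 + H/t**2 (v(H, t) = H/(0 + t*t) + 3/9 = H/(0 + t**2) + 3*(1/9) = H/(t**2) + 1/3 = H/t**2 + 1/3 = 1/3 + H/t**2)
453 - v(-7, 9) = 453 - (1/3 - 7/9**2) = 453 - (1/3 - 7*1/81) = 453 - (1/3 - 7/81) = 453 - 1*20/81 = 453 - 20/81 = 36673/81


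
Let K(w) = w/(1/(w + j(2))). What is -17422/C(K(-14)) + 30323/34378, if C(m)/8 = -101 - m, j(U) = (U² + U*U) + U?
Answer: 159254801/10794692 ≈ 14.753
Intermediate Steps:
j(U) = U + 2*U² (j(U) = (U² + U²) + U = 2*U² + U = U + 2*U²)
K(w) = w*(10 + w) (K(w) = w/(1/(w + 2*(1 + 2*2))) = w/(1/(w + 2*(1 + 4))) = w/(1/(w + 2*5)) = w/(1/(w + 10)) = w/(1/(10 + w)) = w*(10 + w))
C(m) = -808 - 8*m (C(m) = 8*(-101 - m) = -808 - 8*m)
-17422/C(K(-14)) + 30323/34378 = -17422/(-808 - (-112)*(10 - 14)) + 30323/34378 = -17422/(-808 - (-112)*(-4)) + 30323*(1/34378) = -17422/(-808 - 8*56) + 30323/34378 = -17422/(-808 - 448) + 30323/34378 = -17422/(-1256) + 30323/34378 = -17422*(-1/1256) + 30323/34378 = 8711/628 + 30323/34378 = 159254801/10794692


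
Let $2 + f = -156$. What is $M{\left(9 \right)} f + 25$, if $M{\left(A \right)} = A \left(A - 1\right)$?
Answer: $-11351$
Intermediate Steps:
$f = -158$ ($f = -2 - 156 = -158$)
$M{\left(A \right)} = A \left(-1 + A\right)$
$M{\left(9 \right)} f + 25 = 9 \left(-1 + 9\right) \left(-158\right) + 25 = 9 \cdot 8 \left(-158\right) + 25 = 72 \left(-158\right) + 25 = -11376 + 25 = -11351$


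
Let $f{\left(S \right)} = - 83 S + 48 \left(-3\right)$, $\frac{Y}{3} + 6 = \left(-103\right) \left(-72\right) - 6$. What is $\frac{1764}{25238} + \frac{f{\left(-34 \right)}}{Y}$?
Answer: $\frac{26692333}{140146614} \approx 0.19046$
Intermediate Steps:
$Y = 22212$ ($Y = -18 + 3 \left(\left(-103\right) \left(-72\right) - 6\right) = -18 + 3 \left(7416 - 6\right) = -18 + 3 \cdot 7410 = -18 + 22230 = 22212$)
$f{\left(S \right)} = -144 - 83 S$ ($f{\left(S \right)} = - 83 S - 144 = -144 - 83 S$)
$\frac{1764}{25238} + \frac{f{\left(-34 \right)}}{Y} = \frac{1764}{25238} + \frac{-144 - -2822}{22212} = 1764 \cdot \frac{1}{25238} + \left(-144 + 2822\right) \frac{1}{22212} = \frac{882}{12619} + 2678 \cdot \frac{1}{22212} = \frac{882}{12619} + \frac{1339}{11106} = \frac{26692333}{140146614}$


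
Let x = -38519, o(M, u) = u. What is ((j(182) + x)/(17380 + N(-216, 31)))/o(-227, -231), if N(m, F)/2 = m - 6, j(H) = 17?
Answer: 6417/652036 ≈ 0.0098415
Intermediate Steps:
N(m, F) = -12 + 2*m (N(m, F) = 2*(m - 6) = 2*(-6 + m) = -12 + 2*m)
((j(182) + x)/(17380 + N(-216, 31)))/o(-227, -231) = ((17 - 38519)/(17380 + (-12 + 2*(-216))))/(-231) = -38502/(17380 + (-12 - 432))*(-1/231) = -38502/(17380 - 444)*(-1/231) = -38502/16936*(-1/231) = -38502*1/16936*(-1/231) = -19251/8468*(-1/231) = 6417/652036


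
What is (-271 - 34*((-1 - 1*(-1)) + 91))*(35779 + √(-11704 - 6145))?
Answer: -120396335 - 3365*I*√17849 ≈ -1.204e+8 - 4.4956e+5*I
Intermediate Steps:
(-271 - 34*((-1 - 1*(-1)) + 91))*(35779 + √(-11704 - 6145)) = (-271 - 34*((-1 + 1) + 91))*(35779 + √(-17849)) = (-271 - 34*(0 + 91))*(35779 + I*√17849) = (-271 - 34*91)*(35779 + I*√17849) = (-271 - 3094)*(35779 + I*√17849) = -3365*(35779 + I*√17849) = -120396335 - 3365*I*√17849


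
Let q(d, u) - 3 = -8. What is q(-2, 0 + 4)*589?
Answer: -2945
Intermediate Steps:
q(d, u) = -5 (q(d, u) = 3 - 8 = -5)
q(-2, 0 + 4)*589 = -5*589 = -2945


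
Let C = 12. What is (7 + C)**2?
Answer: 361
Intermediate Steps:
(7 + C)**2 = (7 + 12)**2 = 19**2 = 361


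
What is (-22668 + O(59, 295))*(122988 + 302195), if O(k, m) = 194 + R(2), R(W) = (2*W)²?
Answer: -9548759814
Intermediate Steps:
R(W) = 4*W²
O(k, m) = 210 (O(k, m) = 194 + 4*2² = 194 + 4*4 = 194 + 16 = 210)
(-22668 + O(59, 295))*(122988 + 302195) = (-22668 + 210)*(122988 + 302195) = -22458*425183 = -9548759814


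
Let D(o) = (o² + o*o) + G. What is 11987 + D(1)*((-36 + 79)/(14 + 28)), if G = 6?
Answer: 251899/21 ≈ 11995.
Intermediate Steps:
D(o) = 6 + 2*o² (D(o) = (o² + o*o) + 6 = (o² + o²) + 6 = 2*o² + 6 = 6 + 2*o²)
11987 + D(1)*((-36 + 79)/(14 + 28)) = 11987 + (6 + 2*1²)*((-36 + 79)/(14 + 28)) = 11987 + (6 + 2*1)*(43/42) = 11987 + (6 + 2)*(43*(1/42)) = 11987 + 8*(43/42) = 11987 + 172/21 = 251899/21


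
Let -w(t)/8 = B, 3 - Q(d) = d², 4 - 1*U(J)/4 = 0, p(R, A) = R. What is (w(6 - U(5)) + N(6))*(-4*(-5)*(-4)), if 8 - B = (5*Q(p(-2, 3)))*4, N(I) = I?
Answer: 17440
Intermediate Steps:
U(J) = 16 (U(J) = 16 - 4*0 = 16 + 0 = 16)
Q(d) = 3 - d²
B = 28 (B = 8 - 5*(3 - 1*(-2)²)*4 = 8 - 5*(3 - 1*4)*4 = 8 - 5*(3 - 4)*4 = 8 - 5*(-1)*4 = 8 - (-5)*4 = 8 - 1*(-20) = 8 + 20 = 28)
w(t) = -224 (w(t) = -8*28 = -224)
(w(6 - U(5)) + N(6))*(-4*(-5)*(-4)) = (-224 + 6)*(-4*(-5)*(-4)) = -4360*(-4) = -218*(-80) = 17440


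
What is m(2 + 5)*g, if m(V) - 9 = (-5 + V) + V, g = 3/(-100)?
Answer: -27/50 ≈ -0.54000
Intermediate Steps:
g = -3/100 (g = 3*(-1/100) = -3/100 ≈ -0.030000)
m(V) = 4 + 2*V (m(V) = 9 + ((-5 + V) + V) = 9 + (-5 + 2*V) = 4 + 2*V)
m(2 + 5)*g = (4 + 2*(2 + 5))*(-3/100) = (4 + 2*7)*(-3/100) = (4 + 14)*(-3/100) = 18*(-3/100) = -27/50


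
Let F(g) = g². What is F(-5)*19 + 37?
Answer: 512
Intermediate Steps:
F(-5)*19 + 37 = (-5)²*19 + 37 = 25*19 + 37 = 475 + 37 = 512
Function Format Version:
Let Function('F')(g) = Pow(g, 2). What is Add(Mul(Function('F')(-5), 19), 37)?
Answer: 512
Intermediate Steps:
Add(Mul(Function('F')(-5), 19), 37) = Add(Mul(Pow(-5, 2), 19), 37) = Add(Mul(25, 19), 37) = Add(475, 37) = 512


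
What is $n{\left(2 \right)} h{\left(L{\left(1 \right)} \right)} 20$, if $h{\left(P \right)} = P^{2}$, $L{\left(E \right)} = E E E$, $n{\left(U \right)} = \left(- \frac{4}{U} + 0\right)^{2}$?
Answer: $80$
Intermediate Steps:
$n{\left(U \right)} = \frac{16}{U^{2}}$ ($n{\left(U \right)} = \left(- \frac{4}{U}\right)^{2} = \frac{16}{U^{2}}$)
$L{\left(E \right)} = E^{3}$ ($L{\left(E \right)} = E^{2} E = E^{3}$)
$n{\left(2 \right)} h{\left(L{\left(1 \right)} \right)} 20 = \frac{16}{4} \left(1^{3}\right)^{2} \cdot 20 = 16 \cdot \frac{1}{4} \cdot 1^{2} \cdot 20 = 4 \cdot 1 \cdot 20 = 4 \cdot 20 = 80$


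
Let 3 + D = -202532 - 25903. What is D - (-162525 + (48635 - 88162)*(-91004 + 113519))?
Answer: 889884492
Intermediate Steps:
D = -228438 (D = -3 + (-202532 - 25903) = -3 - 228435 = -228438)
D - (-162525 + (48635 - 88162)*(-91004 + 113519)) = -228438 - (-162525 + (48635 - 88162)*(-91004 + 113519)) = -228438 - (-162525 - 39527*22515) = -228438 - (-162525 - 889950405) = -228438 - 1*(-890112930) = -228438 + 890112930 = 889884492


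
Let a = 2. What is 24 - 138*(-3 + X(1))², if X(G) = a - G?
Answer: -528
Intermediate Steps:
X(G) = 2 - G
24 - 138*(-3 + X(1))² = 24 - 138*(-3 + (2 - 1*1))² = 24 - 138*(-3 + (2 - 1))² = 24 - 138*(-3 + 1)² = 24 - 138*(-2)² = 24 - 138*4 = 24 - 552 = -528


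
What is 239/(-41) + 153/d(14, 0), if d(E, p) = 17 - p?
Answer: 130/41 ≈ 3.1707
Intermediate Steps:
239/(-41) + 153/d(14, 0) = 239/(-41) + 153/(17 - 1*0) = 239*(-1/41) + 153/(17 + 0) = -239/41 + 153/17 = -239/41 + 153*(1/17) = -239/41 + 9 = 130/41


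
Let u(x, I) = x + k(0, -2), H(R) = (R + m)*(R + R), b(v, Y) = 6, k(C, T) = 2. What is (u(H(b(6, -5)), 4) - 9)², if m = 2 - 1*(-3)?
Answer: 15625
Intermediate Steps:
m = 5 (m = 2 + 3 = 5)
H(R) = 2*R*(5 + R) (H(R) = (R + 5)*(R + R) = (5 + R)*(2*R) = 2*R*(5 + R))
u(x, I) = 2 + x (u(x, I) = x + 2 = 2 + x)
(u(H(b(6, -5)), 4) - 9)² = ((2 + 2*6*(5 + 6)) - 9)² = ((2 + 2*6*11) - 9)² = ((2 + 132) - 9)² = (134 - 9)² = 125² = 15625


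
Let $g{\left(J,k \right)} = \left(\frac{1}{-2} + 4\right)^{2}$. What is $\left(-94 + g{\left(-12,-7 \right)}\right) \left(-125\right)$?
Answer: $\frac{40875}{4} \approx 10219.0$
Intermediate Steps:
$g{\left(J,k \right)} = \frac{49}{4}$ ($g{\left(J,k \right)} = \left(- \frac{1}{2} + 4\right)^{2} = \left(\frac{7}{2}\right)^{2} = \frac{49}{4}$)
$\left(-94 + g{\left(-12,-7 \right)}\right) \left(-125\right) = \left(-94 + \frac{49}{4}\right) \left(-125\right) = \left(- \frac{327}{4}\right) \left(-125\right) = \frac{40875}{4}$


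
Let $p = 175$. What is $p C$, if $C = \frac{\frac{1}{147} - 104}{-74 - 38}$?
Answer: $\frac{382175}{2352} \approx 162.49$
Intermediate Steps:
$C = \frac{15287}{16464}$ ($C = \frac{\frac{1}{147} - 104}{-112} = \left(- \frac{15287}{147}\right) \left(- \frac{1}{112}\right) = \frac{15287}{16464} \approx 0.92851$)
$p C = 175 \cdot \frac{15287}{16464} = \frac{382175}{2352}$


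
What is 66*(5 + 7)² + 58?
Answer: 9562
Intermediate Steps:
66*(5 + 7)² + 58 = 66*12² + 58 = 66*144 + 58 = 9504 + 58 = 9562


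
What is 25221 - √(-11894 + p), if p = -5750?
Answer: 25221 - 2*I*√4411 ≈ 25221.0 - 132.83*I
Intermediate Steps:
25221 - √(-11894 + p) = 25221 - √(-11894 - 5750) = 25221 - √(-17644) = 25221 - 2*I*√4411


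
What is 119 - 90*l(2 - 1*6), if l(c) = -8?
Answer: 839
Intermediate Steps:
119 - 90*l(2 - 1*6) = 119 - 90*(-8) = 119 + 720 = 839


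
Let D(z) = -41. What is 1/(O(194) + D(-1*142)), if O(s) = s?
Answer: 1/153 ≈ 0.0065359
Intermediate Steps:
1/(O(194) + D(-1*142)) = 1/(194 - 41) = 1/153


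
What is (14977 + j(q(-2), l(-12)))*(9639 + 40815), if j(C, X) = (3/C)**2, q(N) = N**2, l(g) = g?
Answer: 6045423507/8 ≈ 7.5568e+8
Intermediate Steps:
j(C, X) = 9/C**2
(14977 + j(q(-2), l(-12)))*(9639 + 40815) = (14977 + 9/((-2)**2)**2)*(9639 + 40815) = (14977 + 9/4**2)*50454 = (14977 + 9*(1/16))*50454 = (14977 + 9/16)*50454 = (239641/16)*50454 = 6045423507/8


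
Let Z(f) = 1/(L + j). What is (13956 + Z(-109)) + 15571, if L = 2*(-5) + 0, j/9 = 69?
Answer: 18040998/611 ≈ 29527.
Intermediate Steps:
j = 621 (j = 9*69 = 621)
L = -10 (L = -10 + 0 = -10)
Z(f) = 1/611 (Z(f) = 1/(-10 + 621) = 1/611)
(13956 + Z(-109)) + 15571 = (13956 + 1/611) + 15571 = 8527117/611 + 15571 = 18040998/611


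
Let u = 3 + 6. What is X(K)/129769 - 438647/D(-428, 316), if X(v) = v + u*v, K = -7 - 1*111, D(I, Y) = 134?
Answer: -56922940663/17389046 ≈ -3273.5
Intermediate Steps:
u = 9
K = -118 (K = -7 - 111 = -118)
X(v) = 10*v (X(v) = v + 9*v = 10*v)
X(K)/129769 - 438647/D(-428, 316) = (10*(-118))/129769 - 438647/134 = -1180*1/129769 - 438647*1/134 = -1180/129769 - 438647/134 = -56922940663/17389046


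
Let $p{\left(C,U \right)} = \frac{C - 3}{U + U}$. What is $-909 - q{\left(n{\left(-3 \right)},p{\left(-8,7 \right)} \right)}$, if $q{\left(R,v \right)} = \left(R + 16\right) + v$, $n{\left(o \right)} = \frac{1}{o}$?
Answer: $- \frac{38803}{42} \approx -923.88$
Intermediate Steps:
$p{\left(C,U \right)} = \frac{-3 + C}{2 U}$
$q{\left(R,v \right)} = 16 + R + v$ ($q{\left(R,v \right)} = \left(16 + R\right) + v = 16 + R + v$)
$-909 - q{\left(n{\left(-3 \right)},p{\left(-8,7 \right)} \right)} = -909 - \left(16 + \frac{1}{-3} + \frac{-3 - 8}{2 \cdot 7}\right) = -909 - \left(16 - \frac{1}{3} + \frac{1}{2} \cdot \frac{1}{7} \left(-11\right)\right) = -909 - \left(16 - \frac{1}{3} - \frac{11}{14}\right) = -909 - \frac{625}{42} = - \frac{38803}{42}$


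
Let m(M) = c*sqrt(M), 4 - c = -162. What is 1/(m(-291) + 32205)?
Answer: 10735/348393607 - 166*I*sqrt(291)/1045180821 ≈ 3.0813e-5 - 2.7093e-6*I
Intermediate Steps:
c = 166 (c = 4 - 1*(-162) = 4 + 162 = 166)
m(M) = 166*sqrt(M)
1/(m(-291) + 32205) = 1/(166*sqrt(-291) + 32205) = 1/(166*(I*sqrt(291)) + 32205) = 1/(166*I*sqrt(291) + 32205) = 1/(32205 + 166*I*sqrt(291))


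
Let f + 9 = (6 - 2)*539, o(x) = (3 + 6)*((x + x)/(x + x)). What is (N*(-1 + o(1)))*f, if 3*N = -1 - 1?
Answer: -34352/3 ≈ -11451.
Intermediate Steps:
o(x) = 9 (o(x) = 9*((2*x)/((2*x))) = 9*((2*x)*(1/(2*x))) = 9*1 = 9)
N = -⅔ (N = (-1 - 1)/3 = (⅓)*(-2) = -⅔ ≈ -0.66667)
f = 2147 (f = -9 + (6 - 2)*539 = -9 + 4*539 = -9 + 2156 = 2147)
(N*(-1 + o(1)))*f = -2*(-1 + 9)/3*2147 = -⅔*8*2147 = -16/3*2147 = -34352/3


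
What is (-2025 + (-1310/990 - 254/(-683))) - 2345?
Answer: -295550617/67617 ≈ -4371.0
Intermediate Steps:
(-2025 + (-1310/990 - 254/(-683))) - 2345 = (-2025 + (-1310*1/990 - 254*(-1/683))) - 2345 = (-2025 + (-131/99 + 254/683)) - 2345 = (-2025 - 64327/67617) - 2345 = -136988752/67617 - 2345 = -295550617/67617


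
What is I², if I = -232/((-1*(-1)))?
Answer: 53824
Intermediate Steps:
I = -232 (I = -232/1 = -232*1 = -232)
I² = (-232)² = 53824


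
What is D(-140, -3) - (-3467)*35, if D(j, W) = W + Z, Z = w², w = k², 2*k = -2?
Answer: 121343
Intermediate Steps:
k = -1 (k = (½)*(-2) = -1)
w = 1 (w = (-1)² = 1)
Z = 1 (Z = 1² = 1)
D(j, W) = 1 + W (D(j, W) = W + 1 = 1 + W)
D(-140, -3) - (-3467)*35 = (1 - 3) - (-3467)*35 = -2 - 1*(-121345) = -2 + 121345 = 121343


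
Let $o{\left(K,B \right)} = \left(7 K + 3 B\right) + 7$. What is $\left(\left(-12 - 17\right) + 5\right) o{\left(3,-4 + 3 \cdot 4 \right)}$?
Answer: $-1248$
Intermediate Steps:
$o{\left(K,B \right)} = 7 + 3 B + 7 K$ ($o{\left(K,B \right)} = \left(3 B + 7 K\right) + 7 = 7 + 3 B + 7 K$)
$\left(\left(-12 - 17\right) + 5\right) o{\left(3,-4 + 3 \cdot 4 \right)} = \left(\left(-12 - 17\right) + 5\right) \left(7 + 3 \left(-4 + 3 \cdot 4\right) + 7 \cdot 3\right) = \left(-29 + 5\right) \left(7 + 3 \left(-4 + 12\right) + 21\right) = - 24 \left(7 + 3 \cdot 8 + 21\right) = - 24 \left(7 + 24 + 21\right) = \left(-24\right) 52 = -1248$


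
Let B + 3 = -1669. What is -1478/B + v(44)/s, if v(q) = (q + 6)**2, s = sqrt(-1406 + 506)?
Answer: 739/836 - 250*I/3 ≈ 0.88397 - 83.333*I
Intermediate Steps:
B = -1672 (B = -3 - 1669 = -1672)
s = 30*I (s = sqrt(-900) = 30*I ≈ 30.0*I)
v(q) = (6 + q)**2
-1478/B + v(44)/s = -1478/(-1672) + (6 + 44)**2/((30*I)) = -1478*(-1/1672) + 50**2*(-I/30) = 739/836 + 2500*(-I/30) = 739/836 - 250*I/3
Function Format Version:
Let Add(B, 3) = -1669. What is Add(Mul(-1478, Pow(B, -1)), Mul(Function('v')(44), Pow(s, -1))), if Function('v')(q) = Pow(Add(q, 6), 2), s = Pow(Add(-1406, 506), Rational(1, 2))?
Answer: Add(Rational(739, 836), Mul(Rational(-250, 3), I)) ≈ Add(0.88397, Mul(-83.333, I))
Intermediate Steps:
B = -1672 (B = Add(-3, -1669) = -1672)
s = Mul(30, I) (s = Pow(-900, Rational(1, 2)) = Mul(30, I) ≈ Mul(30.000, I))
Function('v')(q) = Pow(Add(6, q), 2)
Add(Mul(-1478, Pow(B, -1)), Mul(Function('v')(44), Pow(s, -1))) = Add(Mul(-1478, Pow(-1672, -1)), Mul(Pow(Add(6, 44), 2), Pow(Mul(30, I), -1))) = Add(Mul(-1478, Rational(-1, 1672)), Mul(Pow(50, 2), Mul(Rational(-1, 30), I))) = Add(Rational(739, 836), Mul(2500, Mul(Rational(-1, 30), I))) = Add(Rational(739, 836), Mul(Rational(-250, 3), I))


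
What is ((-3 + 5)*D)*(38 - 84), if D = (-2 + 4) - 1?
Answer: -92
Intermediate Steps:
D = 1 (D = 2 - 1 = 1)
((-3 + 5)*D)*(38 - 84) = ((-3 + 5)*1)*(38 - 84) = (2*1)*(-46) = 2*(-46) = -92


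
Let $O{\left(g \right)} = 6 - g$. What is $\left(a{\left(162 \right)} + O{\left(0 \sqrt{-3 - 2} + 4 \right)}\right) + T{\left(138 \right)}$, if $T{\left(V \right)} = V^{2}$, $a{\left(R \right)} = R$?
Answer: $19208$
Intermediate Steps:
$\left(a{\left(162 \right)} + O{\left(0 \sqrt{-3 - 2} + 4 \right)}\right) + T{\left(138 \right)} = \left(162 + \left(6 - \left(0 \sqrt{-3 - 2} + 4\right)\right)\right) + 138^{2} = \left(162 + \left(6 - \left(0 \sqrt{-5} + 4\right)\right)\right) + 19044 = \left(162 + \left(6 - \left(0 i \sqrt{5} + 4\right)\right)\right) + 19044 = \left(162 + \left(6 - \left(0 + 4\right)\right)\right) + 19044 = \left(162 + \left(6 - 4\right)\right) + 19044 = \left(162 + 2\right) + 19044 = 164 + 19044 = 19208$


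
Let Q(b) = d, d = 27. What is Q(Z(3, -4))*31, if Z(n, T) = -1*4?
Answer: 837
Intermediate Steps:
Z(n, T) = -4
Q(b) = 27
Q(Z(3, -4))*31 = 27*31 = 837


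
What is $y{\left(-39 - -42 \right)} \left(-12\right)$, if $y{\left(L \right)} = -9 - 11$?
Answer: $240$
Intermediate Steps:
$y{\left(L \right)} = -20$
$y{\left(-39 - -42 \right)} \left(-12\right) = \left(-20\right) \left(-12\right) = 240$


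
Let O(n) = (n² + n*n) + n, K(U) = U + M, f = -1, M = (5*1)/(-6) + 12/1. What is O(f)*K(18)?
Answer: 175/6 ≈ 29.167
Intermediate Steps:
M = 67/6 (M = 5*(-⅙) + 12*1 = -⅚ + 12 = 67/6 ≈ 11.167)
K(U) = 67/6 + U (K(U) = U + 67/6 = 67/6 + U)
O(n) = n + 2*n² (O(n) = (n² + n²) + n = 2*n² + n = n + 2*n²)
O(f)*K(18) = (-(1 + 2*(-1)))*(67/6 + 18) = -(1 - 2)*(175/6) = -1*(-1)*(175/6) = 1*(175/6) = 175/6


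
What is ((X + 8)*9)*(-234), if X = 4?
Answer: -25272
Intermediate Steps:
((X + 8)*9)*(-234) = ((4 + 8)*9)*(-234) = (12*9)*(-234) = 108*(-234) = -25272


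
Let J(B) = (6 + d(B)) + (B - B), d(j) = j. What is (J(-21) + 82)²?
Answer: 4489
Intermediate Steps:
J(B) = 6 + B (J(B) = (6 + B) + (B - B) = (6 + B) + 0 = 6 + B)
(J(-21) + 82)² = ((6 - 21) + 82)² = (-15 + 82)² = 67² = 4489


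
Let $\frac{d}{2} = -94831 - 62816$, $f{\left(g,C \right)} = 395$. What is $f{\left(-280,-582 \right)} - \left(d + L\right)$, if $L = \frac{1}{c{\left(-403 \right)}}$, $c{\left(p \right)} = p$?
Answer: $\frac{127222668}{403} \approx 3.1569 \cdot 10^{5}$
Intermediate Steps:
$d = -315294$ ($d = 2 \left(-94831 - 62816\right) = 2 \left(-157647\right) = -315294$)
$L = - \frac{1}{403}$ ($L = \frac{1}{-403} = - \frac{1}{403} \approx -0.0024814$)
$f{\left(-280,-582 \right)} - \left(d + L\right) = 395 - \left(-315294 - \frac{1}{403}\right) = 395 - - \frac{127063483}{403} = 395 + \frac{127063483}{403} = \frac{127222668}{403}$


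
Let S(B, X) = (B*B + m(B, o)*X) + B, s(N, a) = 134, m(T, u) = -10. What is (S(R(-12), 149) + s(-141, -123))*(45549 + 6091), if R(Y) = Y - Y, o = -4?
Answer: -70023840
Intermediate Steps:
R(Y) = 0
S(B, X) = B + B² - 10*X (S(B, X) = (B*B - 10*X) + B = (B² - 10*X) + B = B + B² - 10*X)
(S(R(-12), 149) + s(-141, -123))*(45549 + 6091) = ((0 + 0² - 10*149) + 134)*(45549 + 6091) = ((0 + 0 - 1490) + 134)*51640 = (-1490 + 134)*51640 = -1356*51640 = -70023840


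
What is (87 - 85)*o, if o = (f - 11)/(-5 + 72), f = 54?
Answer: 86/67 ≈ 1.2836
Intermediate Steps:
o = 43/67 (o = (54 - 11)/(-5 + 72) = 43/67 ≈ 0.64179)
(87 - 85)*o = (87 - 85)*(43/67) = 2*(43/67) = 86/67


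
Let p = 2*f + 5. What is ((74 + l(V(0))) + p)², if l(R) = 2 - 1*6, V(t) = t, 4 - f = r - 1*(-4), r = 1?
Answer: 5329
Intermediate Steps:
f = -1 (f = 4 - (1 - 1*(-4)) = 4 - (1 + 4) = 4 - 1*5 = 4 - 5 = -1)
l(R) = -4 (l(R) = 2 - 6 = -4)
p = 3 (p = 2*(-1) + 5 = -2 + 5 = 3)
((74 + l(V(0))) + p)² = ((74 - 4) + 3)² = (70 + 3)² = 73² = 5329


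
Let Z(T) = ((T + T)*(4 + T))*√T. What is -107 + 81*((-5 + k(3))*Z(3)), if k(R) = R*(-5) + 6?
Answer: -107 - 47628*√3 ≈ -82601.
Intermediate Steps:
k(R) = 6 - 5*R (k(R) = -5*R + 6 = 6 - 5*R)
Z(T) = 2*T^(3/2)*(4 + T) (Z(T) = ((2*T)*(4 + T))*√T = (2*T*(4 + T))*√T = 2*T^(3/2)*(4 + T))
-107 + 81*((-5 + k(3))*Z(3)) = -107 + 81*((-5 + (6 - 5*3))*(2*3^(3/2)*(4 + 3))) = -107 + 81*((-5 + (6 - 15))*(2*(3*√3)*7)) = -107 + 81*((-5 - 9)*(42*√3)) = -107 + 81*(-588*√3) = -107 - 47628*√3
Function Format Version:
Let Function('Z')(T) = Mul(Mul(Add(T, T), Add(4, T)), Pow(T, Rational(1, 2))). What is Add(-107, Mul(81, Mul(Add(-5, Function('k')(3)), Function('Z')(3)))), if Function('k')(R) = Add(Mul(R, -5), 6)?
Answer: Add(-107, Mul(-47628, Pow(3, Rational(1, 2)))) ≈ -82601.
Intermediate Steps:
Function('k')(R) = Add(6, Mul(-5, R)) (Function('k')(R) = Add(Mul(-5, R), 6) = Add(6, Mul(-5, R)))
Function('Z')(T) = Mul(2, Pow(T, Rational(3, 2)), Add(4, T)) (Function('Z')(T) = Mul(Mul(Mul(2, T), Add(4, T)), Pow(T, Rational(1, 2))) = Mul(Mul(2, T, Add(4, T)), Pow(T, Rational(1, 2))) = Mul(2, Pow(T, Rational(3, 2)), Add(4, T)))
Add(-107, Mul(81, Mul(Add(-5, Function('k')(3)), Function('Z')(3)))) = Add(-107, Mul(81, Mul(Add(-5, Add(6, Mul(-5, 3))), Mul(2, Pow(3, Rational(3, 2)), Add(4, 3))))) = Add(-107, Mul(81, Mul(Add(-5, Add(6, -15)), Mul(2, Mul(3, Pow(3, Rational(1, 2))), 7)))) = Add(-107, Mul(81, Mul(Add(-5, -9), Mul(42, Pow(3, Rational(1, 2)))))) = Add(-107, Mul(81, Mul(-14, Mul(42, Pow(3, Rational(1, 2)))))) = Add(-107, Mul(81, Mul(-588, Pow(3, Rational(1, 2))))) = Add(-107, Mul(-47628, Pow(3, Rational(1, 2))))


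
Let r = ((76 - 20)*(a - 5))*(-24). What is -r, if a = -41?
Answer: -61824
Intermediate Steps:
r = 61824 (r = ((76 - 20)*(-41 - 5))*(-24) = (56*(-46))*(-24) = -2576*(-24) = 61824)
-r = -1*61824 = -61824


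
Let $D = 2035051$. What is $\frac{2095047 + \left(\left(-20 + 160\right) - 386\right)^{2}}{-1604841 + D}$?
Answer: $\frac{2155563}{430210} \approx 5.0105$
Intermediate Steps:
$\frac{2095047 + \left(\left(-20 + 160\right) - 386\right)^{2}}{-1604841 + D} = \frac{2095047 + \left(\left(-20 + 160\right) - 386\right)^{2}}{-1604841 + 2035051} = \frac{2095047 + \left(140 - 386\right)^{2}}{430210} = \left(2095047 + \left(-246\right)^{2}\right) \frac{1}{430210} = \left(2095047 + 60516\right) \frac{1}{430210} = 2155563 \cdot \frac{1}{430210} = \frac{2155563}{430210}$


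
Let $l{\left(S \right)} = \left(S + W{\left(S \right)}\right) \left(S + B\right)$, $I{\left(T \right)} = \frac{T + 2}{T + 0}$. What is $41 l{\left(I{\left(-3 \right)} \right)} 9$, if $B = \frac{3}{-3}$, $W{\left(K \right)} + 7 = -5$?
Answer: $2870$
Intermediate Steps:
$W{\left(K \right)} = -12$ ($W{\left(K \right)} = -7 - 5 = -12$)
$B = -1$ ($B = 3 \left(- \frac{1}{3}\right) = -1$)
$I{\left(T \right)} = \frac{2 + T}{T}$
$l{\left(S \right)} = \left(-1 + S\right) \left(-12 + S\right)$ ($l{\left(S \right)} = \left(S - 12\right) \left(S - 1\right) = \left(-12 + S\right) \left(-1 + S\right) = \left(-1 + S\right) \left(-12 + S\right)$)
$41 l{\left(I{\left(-3 \right)} \right)} 9 = 41 \left(12 + \left(\frac{2 - 3}{-3}\right)^{2} - 13 \frac{2 - 3}{-3}\right) 9 = 41 \left(12 + \left(\left(- \frac{1}{3}\right) \left(-1\right)\right)^{2} - 13 \left(\left(- \frac{1}{3}\right) \left(-1\right)\right)\right) 9 = 41 \left(12 + \left(\frac{1}{3}\right)^{2} - \frac{13}{3}\right) 9 = 41 \left(12 + \frac{1}{9} - \frac{13}{3}\right) 9 = 41 \cdot \frac{70}{9} \cdot 9 = \frac{2870}{9} \cdot 9 = 2870$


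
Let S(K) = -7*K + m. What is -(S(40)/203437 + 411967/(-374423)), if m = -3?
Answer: 83915292288/76171491851 ≈ 1.1017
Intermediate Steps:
S(K) = -3 - 7*K (S(K) = -7*K - 3 = -3 - 7*K)
-(S(40)/203437 + 411967/(-374423)) = -((-3 - 7*40)/203437 + 411967/(-374423)) = -((-3 - 280)*(1/203437) + 411967*(-1/374423)) = -(-283*1/203437 - 411967/374423) = -(-283/203437 - 411967/374423) = -1*(-83915292288/76171491851) = 83915292288/76171491851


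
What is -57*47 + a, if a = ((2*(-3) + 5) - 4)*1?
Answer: -2684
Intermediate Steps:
a = -5 (a = ((-6 + 5) - 4)*1 = (-1 - 4)*1 = -5*1 = -5)
-57*47 + a = -57*47 - 5 = -2679 - 5 = -2684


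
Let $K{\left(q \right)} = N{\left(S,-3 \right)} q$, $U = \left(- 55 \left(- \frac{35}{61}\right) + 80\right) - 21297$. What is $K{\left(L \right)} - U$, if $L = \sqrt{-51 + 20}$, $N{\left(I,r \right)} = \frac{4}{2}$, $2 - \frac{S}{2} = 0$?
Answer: $\frac{1292312}{61} + 2 i \sqrt{31} \approx 21185.0 + 11.136 i$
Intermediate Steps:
$S = 4$ ($S = 4 - 0 = 4 + 0 = 4$)
$N{\left(I,r \right)} = 2$ ($N{\left(I,r \right)} = 4 \cdot \frac{1}{2} = 2$)
$L = i \sqrt{31}$ ($L = \sqrt{-31} = i \sqrt{31} \approx 5.5678 i$)
$U = - \frac{1292312}{61}$ ($U = \left(- 55 \left(\left(-35\right) \frac{1}{61}\right) + 80\right) - 21297 = \left(\left(-55\right) \left(- \frac{35}{61}\right) + 80\right) - 21297 = \left(\frac{1925}{61} + 80\right) - 21297 = \frac{6805}{61} - 21297 = - \frac{1292312}{61} \approx -21185.0$)
$K{\left(q \right)} = 2 q$
$K{\left(L \right)} - U = 2 i \sqrt{31} - - \frac{1292312}{61} = 2 i \sqrt{31} + \frac{1292312}{61} = \frac{1292312}{61} + 2 i \sqrt{31}$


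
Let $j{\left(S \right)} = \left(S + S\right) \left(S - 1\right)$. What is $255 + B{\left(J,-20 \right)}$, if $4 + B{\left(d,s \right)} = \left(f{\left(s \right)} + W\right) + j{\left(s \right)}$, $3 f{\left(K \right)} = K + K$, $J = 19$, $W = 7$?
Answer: $\frac{3254}{3} \approx 1084.7$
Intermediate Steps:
$f{\left(K \right)} = \frac{2 K}{3}$ ($f{\left(K \right)} = \frac{K + K}{3} = \frac{2 K}{3}$)
$j{\left(S \right)} = 2 S \left(-1 + S\right)$
$B{\left(d,s \right)} = 3 + \frac{2 s}{3} + 2 s \left(-1 + s\right)$ ($B{\left(d,s \right)} = -4 + \left(\left(\frac{2 s}{3} + 7\right) + 2 s \left(-1 + s\right)\right) = -4 + \left(\left(7 + \frac{2 s}{3}\right) + 2 s \left(-1 + s\right)\right) = -4 + \left(7 + \frac{2 s}{3} + 2 s \left(-1 + s\right)\right) = 3 + \frac{2 s}{3} + 2 s \left(-1 + s\right)$)
$255 + B{\left(J,-20 \right)} = 255 + \left(3 + 2 \left(-20\right)^{2} - - \frac{80}{3}\right) = 255 + \left(3 + 2 \cdot 400 + \frac{80}{3}\right) = 255 + \left(3 + 800 + \frac{80}{3}\right) = 255 + \frac{2489}{3} = \frac{3254}{3}$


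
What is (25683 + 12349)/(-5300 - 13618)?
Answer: -19016/9459 ≈ -2.0104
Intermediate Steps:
(25683 + 12349)/(-5300 - 13618) = 38032/(-18918) = 38032*(-1/18918) = -19016/9459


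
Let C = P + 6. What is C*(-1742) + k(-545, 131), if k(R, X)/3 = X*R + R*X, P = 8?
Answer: -452758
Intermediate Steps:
k(R, X) = 6*R*X (k(R, X) = 3*(X*R + R*X) = 3*(R*X + R*X) = 3*(2*R*X) = 6*R*X)
C = 14 (C = 8 + 6 = 14)
C*(-1742) + k(-545, 131) = 14*(-1742) + 6*(-545)*131 = -24388 - 428370 = -452758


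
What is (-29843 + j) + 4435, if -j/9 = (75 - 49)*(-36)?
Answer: -16984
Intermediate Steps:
j = 8424 (j = -9*(75 - 49)*(-36) = -234*(-36) = -9*(-936) = 8424)
(-29843 + j) + 4435 = (-29843 + 8424) + 4435 = -21419 + 4435 = -16984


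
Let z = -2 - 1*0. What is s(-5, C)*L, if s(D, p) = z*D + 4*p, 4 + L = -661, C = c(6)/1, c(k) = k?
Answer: -22610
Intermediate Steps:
z = -2 (z = -2 + 0 = -2)
C = 6 (C = 6/1 = 6*1 = 6)
L = -665 (L = -4 - 661 = -665)
s(D, p) = -2*D + 4*p
s(-5, C)*L = (-2*(-5) + 4*6)*(-665) = (10 + 24)*(-665) = 34*(-665) = -22610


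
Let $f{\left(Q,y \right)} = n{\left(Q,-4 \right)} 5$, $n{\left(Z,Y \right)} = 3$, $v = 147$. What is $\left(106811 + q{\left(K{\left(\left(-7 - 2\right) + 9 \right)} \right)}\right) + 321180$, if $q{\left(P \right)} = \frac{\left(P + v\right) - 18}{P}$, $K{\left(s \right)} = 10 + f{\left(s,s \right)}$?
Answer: $\frac{10699929}{25} \approx 4.28 \cdot 10^{5}$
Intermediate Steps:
$f{\left(Q,y \right)} = 15$ ($f{\left(Q,y \right)} = 3 \cdot 5 = 15$)
$K{\left(s \right)} = 25$ ($K{\left(s \right)} = 10 + 15 = 25$)
$q{\left(P \right)} = \frac{129 + P}{P}$ ($q{\left(P \right)} = \frac{\left(P + 147\right) - 18}{P} = \frac{\left(147 + P\right) - 18}{P} = \frac{129 + P}{P}$)
$\left(106811 + q{\left(K{\left(\left(-7 - 2\right) + 9 \right)} \right)}\right) + 321180 = \left(106811 + \frac{129 + 25}{25}\right) + 321180 = \left(106811 + \frac{1}{25} \cdot 154\right) + 321180 = \left(106811 + \frac{154}{25}\right) + 321180 = \frac{2670429}{25} + 321180 = \frac{10699929}{25}$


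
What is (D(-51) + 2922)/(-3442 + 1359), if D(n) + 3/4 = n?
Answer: -11481/8332 ≈ -1.3779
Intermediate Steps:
D(n) = -¾ + n
(D(-51) + 2922)/(-3442 + 1359) = ((-¾ - 51) + 2922)/(-3442 + 1359) = (-207/4 + 2922)/(-2083) = (11481/4)*(-1/2083) = -11481/8332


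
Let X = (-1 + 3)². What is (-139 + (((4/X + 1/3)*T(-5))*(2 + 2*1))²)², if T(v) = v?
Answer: 26512201/81 ≈ 3.2731e+5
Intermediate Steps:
X = 4 (X = 2² = 4)
(-139 + (((4/X + 1/3)*T(-5))*(2 + 2*1))²)² = (-139 + (((4/4 + 1/3)*(-5))*(2 + 2*1))²)² = (-139 + (((4*(¼) + 1*(⅓))*(-5))*(2 + 2))²)² = (-139 + (((1 + ⅓)*(-5))*4)²)² = (-139 + (((4/3)*(-5))*4)²)² = (-139 + (-20/3*4)²)² = (-139 + (-80/3)²)² = (-139 + 6400/9)² = (5149/9)² = 26512201/81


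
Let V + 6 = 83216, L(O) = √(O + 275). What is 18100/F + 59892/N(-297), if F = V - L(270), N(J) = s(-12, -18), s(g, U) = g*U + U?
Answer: 13832821323802/45697763463 + 3620*√545/1384780711 ≈ 302.70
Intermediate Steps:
s(g, U) = U + U*g (s(g, U) = U*g + U = U + U*g)
N(J) = 198 (N(J) = -18*(1 - 12) = -18*(-11) = 198)
L(O) = √(275 + O)
V = 83210 (V = -6 + 83216 = 83210)
F = 83210 - √545 (F = 83210 - √(275 + 270) = 83210 - √545 ≈ 83187.)
18100/F + 59892/N(-297) = 18100/(83210 - √545) + 59892/198 = 18100/(83210 - √545) + 59892*(1/198) = 18100/(83210 - √545) + 9982/33 = 9982/33 + 18100/(83210 - √545)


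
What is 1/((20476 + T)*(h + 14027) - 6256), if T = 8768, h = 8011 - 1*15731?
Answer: 1/184435652 ≈ 5.4219e-9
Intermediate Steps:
h = -7720 (h = 8011 - 15731 = -7720)
1/((20476 + T)*(h + 14027) - 6256) = 1/((20476 + 8768)*(-7720 + 14027) - 6256) = 1/(29244*6307 - 6256) = 1/(184441908 - 6256) = 1/184435652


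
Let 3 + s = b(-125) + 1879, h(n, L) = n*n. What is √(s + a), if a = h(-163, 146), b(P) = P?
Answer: 4*√1770 ≈ 168.29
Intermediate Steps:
h(n, L) = n²
a = 26569 (a = (-163)² = 26569)
s = 1751 (s = -3 + (-125 + 1879) = -3 + 1754 = 1751)
√(s + a) = √(1751 + 26569) = √28320 = 4*√1770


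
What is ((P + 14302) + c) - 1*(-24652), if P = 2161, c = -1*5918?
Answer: 35197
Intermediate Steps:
c = -5918
((P + 14302) + c) - 1*(-24652) = ((2161 + 14302) - 5918) - 1*(-24652) = (16463 - 5918) + 24652 = 10545 + 24652 = 35197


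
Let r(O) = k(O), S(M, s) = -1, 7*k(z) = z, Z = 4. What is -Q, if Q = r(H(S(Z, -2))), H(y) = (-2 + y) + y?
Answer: 4/7 ≈ 0.57143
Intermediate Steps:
k(z) = z/7
H(y) = -2 + 2*y
r(O) = O/7
Q = -4/7 (Q = (-2 + 2*(-1))/7 = (-2 - 2)/7 = (⅐)*(-4) = -4/7 ≈ -0.57143)
-Q = -1*(-4/7) = 4/7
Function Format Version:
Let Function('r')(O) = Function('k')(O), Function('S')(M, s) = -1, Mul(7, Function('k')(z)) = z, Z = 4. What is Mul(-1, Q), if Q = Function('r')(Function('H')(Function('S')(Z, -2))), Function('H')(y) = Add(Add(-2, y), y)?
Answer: Rational(4, 7) ≈ 0.57143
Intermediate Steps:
Function('k')(z) = Mul(Rational(1, 7), z)
Function('H')(y) = Add(-2, Mul(2, y))
Function('r')(O) = Mul(Rational(1, 7), O)
Q = Rational(-4, 7) (Q = Mul(Rational(1, 7), Add(-2, Mul(2, -1))) = Mul(Rational(1, 7), Add(-2, -2)) = Mul(Rational(1, 7), -4) = Rational(-4, 7) ≈ -0.57143)
Mul(-1, Q) = Mul(-1, Rational(-4, 7)) = Rational(4, 7)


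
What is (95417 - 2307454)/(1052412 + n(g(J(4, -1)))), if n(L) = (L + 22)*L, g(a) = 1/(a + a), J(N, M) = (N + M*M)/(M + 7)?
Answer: -55300925/26310639 ≈ -2.1018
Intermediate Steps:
J(N, M) = (N + M²)/(7 + M)
g(a) = 1/(2*a)
n(L) = L*(22 + L) (n(L) = (22 + L)*L = L*(22 + L))
(95417 - 2307454)/(1052412 + n(g(J(4, -1)))) = (95417 - 2307454)/(1052412 + (1/(2*(((4 + (-1)²)/(7 - 1)))))*(22 + 1/(2*(((4 + (-1)²)/(7 - 1)))))) = -2212037/(1052412 + (1/(2*(((4 + 1)/6))))*(22 + 1/(2*(((4 + 1)/6))))) = -2212037/(1052412 + (1/(2*(((⅙)*5))))*(22 + 1/(2*(((⅙)*5))))) = -2212037/(1052412 + (1/(2*(⅚)))*(22 + 1/(2*(⅚)))) = -2212037/(1052412 + ((½)*(6/5))*(22 + (½)*(6/5))) = -2212037/(1052412 + 3*(22 + ⅗)/5) = -2212037/(1052412 + (⅗)*(113/5)) = -2212037/(1052412 + 339/25) = -2212037/26310639/25 = -2212037*25/26310639 = -55300925/26310639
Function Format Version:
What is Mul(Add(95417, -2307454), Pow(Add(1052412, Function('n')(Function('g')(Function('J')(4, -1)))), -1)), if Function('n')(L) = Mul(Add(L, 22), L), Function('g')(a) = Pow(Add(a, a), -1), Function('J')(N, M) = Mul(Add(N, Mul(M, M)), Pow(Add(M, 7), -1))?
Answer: Rational(-55300925, 26310639) ≈ -2.1018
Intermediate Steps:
Function('J')(N, M) = Mul(Pow(Add(7, M), -1), Add(N, Pow(M, 2))) (Function('J')(N, M) = Mul(Add(N, Pow(M, 2)), Pow(Add(7, M), -1)) = Mul(Pow(Add(7, M), -1), Add(N, Pow(M, 2))))
Function('g')(a) = Mul(Rational(1, 2), Pow(a, -1)) (Function('g')(a) = Pow(Mul(2, a), -1) = Mul(Rational(1, 2), Pow(a, -1)))
Function('n')(L) = Mul(L, Add(22, L)) (Function('n')(L) = Mul(Add(22, L), L) = Mul(L, Add(22, L)))
Mul(Add(95417, -2307454), Pow(Add(1052412, Function('n')(Function('g')(Function('J')(4, -1)))), -1)) = Mul(Add(95417, -2307454), Pow(Add(1052412, Mul(Mul(Rational(1, 2), Pow(Mul(Pow(Add(7, -1), -1), Add(4, Pow(-1, 2))), -1)), Add(22, Mul(Rational(1, 2), Pow(Mul(Pow(Add(7, -1), -1), Add(4, Pow(-1, 2))), -1))))), -1)) = Mul(-2212037, Pow(Add(1052412, Mul(Mul(Rational(1, 2), Pow(Mul(Pow(6, -1), Add(4, 1)), -1)), Add(22, Mul(Rational(1, 2), Pow(Mul(Pow(6, -1), Add(4, 1)), -1))))), -1)) = Mul(-2212037, Pow(Add(1052412, Mul(Mul(Rational(1, 2), Pow(Mul(Rational(1, 6), 5), -1)), Add(22, Mul(Rational(1, 2), Pow(Mul(Rational(1, 6), 5), -1))))), -1)) = Mul(-2212037, Pow(Add(1052412, Mul(Mul(Rational(1, 2), Pow(Rational(5, 6), -1)), Add(22, Mul(Rational(1, 2), Pow(Rational(5, 6), -1))))), -1)) = Mul(-2212037, Pow(Add(1052412, Mul(Mul(Rational(1, 2), Rational(6, 5)), Add(22, Mul(Rational(1, 2), Rational(6, 5))))), -1)) = Mul(-2212037, Pow(Add(1052412, Mul(Rational(3, 5), Add(22, Rational(3, 5)))), -1)) = Mul(-2212037, Pow(Add(1052412, Mul(Rational(3, 5), Rational(113, 5))), -1)) = Mul(-2212037, Pow(Add(1052412, Rational(339, 25)), -1)) = Mul(-2212037, Pow(Rational(26310639, 25), -1)) = Mul(-2212037, Rational(25, 26310639)) = Rational(-55300925, 26310639)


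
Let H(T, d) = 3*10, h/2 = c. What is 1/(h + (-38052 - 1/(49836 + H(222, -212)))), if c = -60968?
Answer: -49866/7977961609 ≈ -6.2505e-6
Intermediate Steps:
h = -121936 (h = 2*(-60968) = -121936)
H(T, d) = 30
1/(h + (-38052 - 1/(49836 + H(222, -212)))) = 1/(-121936 + (-38052 - 1/(49836 + 30))) = 1/(-121936 + (-38052 - 1/49866)) = 1/(-121936 - 1897501033/49866) = 1/(-7977961609/49866) = -49866/7977961609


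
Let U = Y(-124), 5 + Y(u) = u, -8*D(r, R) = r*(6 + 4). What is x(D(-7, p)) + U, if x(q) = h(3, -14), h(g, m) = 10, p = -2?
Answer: -119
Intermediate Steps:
D(r, R) = -5*r/4 (D(r, R) = -r*(6 + 4)/8 = -r*10/8 = -5*r/4)
x(q) = 10
Y(u) = -5 + u
U = -129 (U = -5 - 124 = -129)
x(D(-7, p)) + U = 10 - 129 = -119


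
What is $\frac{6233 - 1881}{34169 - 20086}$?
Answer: $\frac{4352}{14083} \approx 0.30902$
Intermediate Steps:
$\frac{6233 - 1881}{34169 - 20086} = \frac{4352}{14083}$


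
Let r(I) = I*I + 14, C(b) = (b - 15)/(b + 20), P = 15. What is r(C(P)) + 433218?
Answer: 433232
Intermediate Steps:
C(b) = (-15 + b)/(20 + b)
r(I) = 14 + I² (r(I) = I² + 14 = 14 + I²)
r(C(P)) + 433218 = (14 + ((-15 + 15)/(20 + 15))²) + 433218 = (14 + (0/35)²) + 433218 = (14 + ((1/35)*0)²) + 433218 = (14 + 0²) + 433218 = (14 + 0) + 433218 = 14 + 433218 = 433232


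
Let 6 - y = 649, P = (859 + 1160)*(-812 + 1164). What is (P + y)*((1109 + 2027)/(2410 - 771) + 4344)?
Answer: 5057616452840/1639 ≈ 3.0858e+9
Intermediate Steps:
P = 710688 (P = 2019*352 = 710688)
y = -643 (y = 6 - 1*649 = 6 - 649 = -643)
(P + y)*((1109 + 2027)/(2410 - 771) + 4344) = (710688 - 643)*((1109 + 2027)/(2410 - 771) + 4344) = 710045*(3136/1639 + 4344) = 710045*(7122952/1639) = 5057616452840/1639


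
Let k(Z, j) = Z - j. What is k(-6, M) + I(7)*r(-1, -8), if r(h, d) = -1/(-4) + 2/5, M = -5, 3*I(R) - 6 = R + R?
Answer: 10/3 ≈ 3.3333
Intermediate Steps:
I(R) = 2 + 2*R/3 (I(R) = 2 + (R + R)/3 = 2 + (2*R)/3 = 2 + 2*R/3)
r(h, d) = 13/20 (r(h, d) = -1*(-¼) + 2*(⅕) = ¼ + ⅖ = 13/20)
k(-6, M) + I(7)*r(-1, -8) = (-6 - 1*(-5)) + (2 + (⅔)*7)*(13/20) = (-6 + 5) + (2 + 14/3)*(13/20) = -1 + (20/3)*(13/20) = -1 + 13/3 = 10/3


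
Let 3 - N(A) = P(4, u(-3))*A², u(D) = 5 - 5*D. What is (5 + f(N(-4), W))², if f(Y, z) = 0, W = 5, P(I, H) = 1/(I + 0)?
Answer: 25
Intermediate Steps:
P(I, H) = 1/I
N(A) = 3 - A²/4
(5 + f(N(-4), W))² = (5 + 0)² = 5² = 25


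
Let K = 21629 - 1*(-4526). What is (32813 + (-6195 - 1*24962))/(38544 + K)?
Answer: 72/2813 ≈ 0.025595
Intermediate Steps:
K = 26155 (K = 21629 + 4526 = 26155)
(32813 + (-6195 - 1*24962))/(38544 + K) = (32813 + (-6195 - 1*24962))/(38544 + 26155) = (32813 + (-6195 - 24962))/64699 = (32813 - 31157)*(1/64699) = 1656*(1/64699) = 72/2813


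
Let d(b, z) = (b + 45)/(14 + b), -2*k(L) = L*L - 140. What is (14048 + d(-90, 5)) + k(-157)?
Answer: 136351/76 ≈ 1794.1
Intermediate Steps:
k(L) = 70 - L**2/2 (k(L) = -(L*L - 140)/2 = -(L**2 - 140)/2 = -(-140 + L**2)/2 = 70 - L**2/2)
d(b, z) = (45 + b)/(14 + b)
(14048 + d(-90, 5)) + k(-157) = (14048 + (45 - 90)/(14 - 90)) + (70 - 1/2*(-157)**2) = (14048 - 45/(-76)) + (70 - 1/2*24649) = (14048 - 1/76*(-45)) + (70 - 24649/2) = (14048 + 45/76) - 24509/2 = 1067693/76 - 24509/2 = 136351/76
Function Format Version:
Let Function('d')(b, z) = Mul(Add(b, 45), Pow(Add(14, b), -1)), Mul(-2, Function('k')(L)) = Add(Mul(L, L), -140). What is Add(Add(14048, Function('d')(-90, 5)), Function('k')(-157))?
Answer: Rational(136351, 76) ≈ 1794.1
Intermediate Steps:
Function('k')(L) = Add(70, Mul(Rational(-1, 2), Pow(L, 2))) (Function('k')(L) = Mul(Rational(-1, 2), Add(Mul(L, L), -140)) = Mul(Rational(-1, 2), Add(Pow(L, 2), -140)) = Mul(Rational(-1, 2), Add(-140, Pow(L, 2))) = Add(70, Mul(Rational(-1, 2), Pow(L, 2))))
Function('d')(b, z) = Mul(Pow(Add(14, b), -1), Add(45, b)) (Function('d')(b, z) = Mul(Add(45, b), Pow(Add(14, b), -1)) = Mul(Pow(Add(14, b), -1), Add(45, b)))
Add(Add(14048, Function('d')(-90, 5)), Function('k')(-157)) = Add(Add(14048, Mul(Pow(Add(14, -90), -1), Add(45, -90))), Add(70, Mul(Rational(-1, 2), Pow(-157, 2)))) = Add(Add(14048, Mul(Pow(-76, -1), -45)), Add(70, Mul(Rational(-1, 2), 24649))) = Add(Add(14048, Mul(Rational(-1, 76), -45)), Add(70, Rational(-24649, 2))) = Add(Add(14048, Rational(45, 76)), Rational(-24509, 2)) = Add(Rational(1067693, 76), Rational(-24509, 2)) = Rational(136351, 76)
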